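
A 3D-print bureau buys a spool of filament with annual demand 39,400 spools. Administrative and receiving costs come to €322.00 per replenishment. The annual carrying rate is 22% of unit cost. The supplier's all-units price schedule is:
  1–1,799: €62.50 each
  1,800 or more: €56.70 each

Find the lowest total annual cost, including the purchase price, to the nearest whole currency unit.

Holding cost per unit per year at price C is H = 0.22·C.
Evaluate total cost at each tier's feasible EOQ or, if the EOQ is below the tier, at the tier's minimum quantity.
EOQ at €62.50 = 1358.4 (feasible in tier 1): TC = 39,400×€62.50 + (39,400/1358.4)×322 + (1358.4/2)×0.22×€62.50 = €2,481,178.52.
EOQ at €56.70 = 1426.2 < 1800, so use break Q=1800: TC = 39,400×€56.70 + (39,400/1800.0)×322 + (1800.0/2)×0.22×€56.70 = €2,252,254.82.
Lowest total cost among the candidates is at Q = 1800.0.

TC* ≈ €2,252,255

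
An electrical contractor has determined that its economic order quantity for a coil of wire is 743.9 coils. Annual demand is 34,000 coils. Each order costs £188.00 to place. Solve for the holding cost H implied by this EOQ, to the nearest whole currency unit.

H ≈ £23

Squaring Q* = √(2DS/H) gives Q*² = 2DS/H.
From Q* = √(2DS/H): H = 2DS / Q*² = 2 × 34,000 × 188 / 743.9² = 23.1014.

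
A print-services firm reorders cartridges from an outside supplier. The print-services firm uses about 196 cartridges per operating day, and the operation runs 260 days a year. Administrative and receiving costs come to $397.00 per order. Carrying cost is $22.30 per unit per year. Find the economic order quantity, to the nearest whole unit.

Annual demand D = 196 × 260 = 50,960.
EOQ = √(2DS / H) = √(2 × 50,960 × 397 / 22.3).
= √(40,462,240 / 22.3) = √1,814,450.2242 ≈ 1347.015.

Q* ≈ 1,347 cartridges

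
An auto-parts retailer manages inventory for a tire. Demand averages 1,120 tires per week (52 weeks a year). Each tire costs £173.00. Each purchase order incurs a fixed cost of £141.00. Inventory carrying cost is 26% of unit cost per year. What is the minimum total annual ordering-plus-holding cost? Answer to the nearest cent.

TC* ≈ £27,179.72

Annual demand D = 1,120 × 52 = 58,240.
Holding cost H = 0.26 × £173.00 = £44.9800 per unit per year.
Q* = √(2DS/H) = √(2 × 58,240 × 141 / 44.98) ≈ 604.26.
At the optimum the two cost components are equal, so total cost = 2·(Q*/2)H = Q*·H.
Minimum total = √(2DSH) = √(2 × 58,240 × 141 × 44.98) ≈ 27179.719.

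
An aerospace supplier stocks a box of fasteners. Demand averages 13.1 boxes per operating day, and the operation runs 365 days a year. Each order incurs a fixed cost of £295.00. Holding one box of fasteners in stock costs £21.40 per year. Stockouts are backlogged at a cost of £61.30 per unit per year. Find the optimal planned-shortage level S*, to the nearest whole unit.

Annual demand D = 13.1 × 365 = 4,781.5.
With planned backorders, Q* = √(2DS/H) · √((H+B)/B).
√(2DS/H) = √(2 × 4,781.5 × 295 / 21.4) = 363.079.
√((H+B)/B) = √((21.4+61.3)/61.3) = 1.1615.
Q* ≈ 421.720.
S* = Q* · H/(H+B) = 421.720 × 21.4/82.7 ≈ 109.127.

S* ≈ 109 boxes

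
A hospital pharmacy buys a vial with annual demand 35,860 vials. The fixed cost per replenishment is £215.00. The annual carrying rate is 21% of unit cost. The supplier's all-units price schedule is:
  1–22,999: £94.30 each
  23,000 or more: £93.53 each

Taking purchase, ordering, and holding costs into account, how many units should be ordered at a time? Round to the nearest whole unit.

Q* ≈ 882 vials

Holding cost per unit per year at price C is H = 0.21·C.
For each price level, check whether its EOQ is feasible; otherwise the best quantity at that price is the breakpoint.
EOQ at £94.30 = 882.4 (feasible in tier 1): TC = 35,860×£94.30 + (35,860/882.4)×215 + (882.4/2)×0.21×£94.30 = £3,399,072.50.
EOQ at £93.53 = 886.0 < 23000, so use break Q=23000: TC = 35,860×£93.53 + (35,860/23000.0)×215 + (23000.0/2)×0.21×£93.53 = £3,580,195.96.
Lowest total cost is £3,399,072.50 at Q = 882.4.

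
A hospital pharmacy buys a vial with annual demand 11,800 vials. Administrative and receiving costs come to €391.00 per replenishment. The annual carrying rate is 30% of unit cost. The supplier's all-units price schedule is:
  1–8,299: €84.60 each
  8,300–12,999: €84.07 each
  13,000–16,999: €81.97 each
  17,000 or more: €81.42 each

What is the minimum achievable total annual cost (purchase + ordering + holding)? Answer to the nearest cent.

Holding cost per unit per year at price C is H = 0.30·C.
For each price level, check whether its EOQ is feasible; otherwise the best quantity at that price is the breakpoint.
EOQ at €84.60 = 603.0 (feasible in tier 1): TC = 11,800×€84.60 + (11,800/603.0)×391 + (603.0/2)×0.30×€84.60 = €1,013,583.48.
EOQ at €84.07 = 604.9 < 8300, so use break Q=8300: TC = 11,800×€84.07 + (11,800/8300.0)×391 + (8300.0/2)×0.30×€84.07 = €1,097,249.03.
EOQ at €81.97 = 612.6 < 13000, so use break Q=13000: TC = 11,800×€81.97 + (11,800/13000.0)×391 + (13000.0/2)×0.30×€81.97 = €1,127,442.41.
EOQ at €81.42 = 614.6 < 17000, so use break Q=17000: TC = 11,800×€81.42 + (11,800/17000.0)×391 + (17000.0/2)×0.30×€81.42 = €1,168,648.40.
Lowest total cost among the candidates is at Q = 603.0.

TC* ≈ €1,013,583.48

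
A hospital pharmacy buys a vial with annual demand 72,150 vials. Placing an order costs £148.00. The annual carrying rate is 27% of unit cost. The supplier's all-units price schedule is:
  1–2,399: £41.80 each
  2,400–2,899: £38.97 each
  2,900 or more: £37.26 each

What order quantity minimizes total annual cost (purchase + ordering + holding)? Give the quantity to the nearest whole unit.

Holding cost per unit per year at price C is H = 0.27·C.
Candidates are each tier's EOQ (if it falls in that tier) and each price-break quantity.
EOQ at £41.80 = 1375.6 (feasible in tier 1): TC = 72,150×£41.80 + (72,150/1375.6)×148 + (1375.6/2)×0.27×£41.80 = £3,031,395.09.
EOQ at £38.97 = 1424.7 < 2400, so use break Q=2400: TC = 72,150×£38.97 + (72,150/2400.0)×148 + (2400.0/2)×0.27×£38.97 = £2,828,761.03.
EOQ at £37.26 = 1457.0 < 2900, so use break Q=2900: TC = 72,150×£37.26 + (72,150/2900.0)×148 + (2900.0/2)×0.27×£37.26 = £2,706,578.43.
Lowest total cost is £2,706,578.43 at Q = 2900.0.

Q* ≈ 2,900 vials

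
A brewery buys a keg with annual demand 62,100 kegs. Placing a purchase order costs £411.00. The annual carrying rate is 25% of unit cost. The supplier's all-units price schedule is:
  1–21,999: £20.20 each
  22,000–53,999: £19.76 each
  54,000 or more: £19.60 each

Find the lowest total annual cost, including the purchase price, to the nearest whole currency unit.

Holding cost per unit per year at price C is H = 0.25·C.
For each price level, check whether its EOQ is feasible; otherwise the best quantity at that price is the breakpoint.
EOQ at £20.20 = 3179.3 (feasible in tier 1): TC = 62,100×£20.20 + (62,100/3179.3)×411 + (3179.3/2)×0.25×£20.20 = £1,270,475.63.
EOQ at £19.76 = 3214.5 < 22000, so use break Q=22000: TC = 62,100×£19.76 + (62,100/22000.0)×411 + (22000.0/2)×0.25×£19.76 = £1,282,596.14.
EOQ at £19.60 = 3227.6 < 54000, so use break Q=54000: TC = 62,100×£19.60 + (62,100/54000.0)×411 + (54000.0/2)×0.25×£19.60 = £1,349,932.65.
Lowest total cost among the candidates is at Q = 3179.3.

TC* ≈ £1,270,476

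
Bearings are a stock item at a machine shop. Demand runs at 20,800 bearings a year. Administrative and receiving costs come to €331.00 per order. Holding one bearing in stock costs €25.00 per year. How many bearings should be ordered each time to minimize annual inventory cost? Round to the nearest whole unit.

EOQ = √(2DS / H) = √(2 × 20,800 × 331 / 25).
= √(13,769,600 / 25) = √550,784 ≈ 742.148.

Q* ≈ 742 bearings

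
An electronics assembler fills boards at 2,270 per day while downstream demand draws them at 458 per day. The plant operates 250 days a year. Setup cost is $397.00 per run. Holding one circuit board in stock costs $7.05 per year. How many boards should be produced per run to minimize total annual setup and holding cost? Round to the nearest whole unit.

Annual demand D = 458 × 250 = 114,500.
Production build-up factor (1 − d/p) = 1 − 458/2,270 = 0.7982.
Q* = √(2DS / (H(1 − d/p))) = √(2 × 114,500 × 397 / (7.05 × 0.7982)).
= √(90,913,000 / 5.6276) ≈ 4019.317.

Q* ≈ 4,019 boards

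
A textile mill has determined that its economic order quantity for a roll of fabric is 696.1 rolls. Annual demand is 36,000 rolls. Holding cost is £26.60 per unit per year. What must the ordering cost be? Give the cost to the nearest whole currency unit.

The basic EOQ model gives Q* = √(2DS/H); rearrange for the unknown.
From Q* = √(2DS/H): S = Q*²H / (2D) = 696.1² × 26.6 / (2 × 36,000) = 179.0162.

S ≈ £179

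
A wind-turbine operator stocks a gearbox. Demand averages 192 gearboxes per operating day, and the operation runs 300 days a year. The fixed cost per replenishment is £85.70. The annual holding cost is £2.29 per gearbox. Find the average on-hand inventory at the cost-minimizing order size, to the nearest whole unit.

Average inventory ≈ 1,038 gearboxes

Annual demand D = 192 × 300 = 57,600.
Q* = √(2DS/H) = √(2 × 57,600 × 85.7 / 2.29) ≈ 2076.34.
Average inventory = Q*/2 ≈ 2076.34 / 2 = 1038.171.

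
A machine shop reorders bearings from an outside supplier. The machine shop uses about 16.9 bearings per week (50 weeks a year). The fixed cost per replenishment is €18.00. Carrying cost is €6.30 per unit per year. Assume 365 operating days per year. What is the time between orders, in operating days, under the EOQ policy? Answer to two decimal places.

Annual demand D = 16.9 × 50 = 845.
Q* = √(2DS/H) = √(2 × 845 × 18 / 6.3) ≈ 69.49.
Cycle time = Q*/D × 365 = 69.49 / 845 × 365 ≈ 30.015 days.

T ≈ 30.02 days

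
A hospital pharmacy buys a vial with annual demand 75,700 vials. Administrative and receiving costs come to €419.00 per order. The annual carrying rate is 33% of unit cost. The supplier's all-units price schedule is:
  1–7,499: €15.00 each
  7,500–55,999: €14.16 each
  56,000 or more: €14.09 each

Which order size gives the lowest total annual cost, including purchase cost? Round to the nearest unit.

Holding cost per unit per year at price C is H = 0.33·C.
Candidates are each tier's EOQ (if it falls in that tier) and each price-break quantity.
EOQ at €15.00 = 3579.9 (feasible in tier 1): TC = 75,700×€15.00 + (75,700/3579.9)×419 + (3579.9/2)×0.33×€15.00 = €1,153,220.36.
EOQ at €14.16 = 3684.5 < 7500, so use break Q=7500: TC = 75,700×€14.16 + (75,700/7500.0)×419 + (7500.0/2)×0.33×€14.16 = €1,093,664.11.
EOQ at €14.09 = 3693.7 < 56000, so use break Q=56000: TC = 75,700×€14.09 + (75,700/56000.0)×419 + (56000.0/2)×0.33×€14.09 = €1,197,371.00.
Lowest total cost is €1,093,664.11 at Q = 7500.0.

Q* ≈ 7,500 vials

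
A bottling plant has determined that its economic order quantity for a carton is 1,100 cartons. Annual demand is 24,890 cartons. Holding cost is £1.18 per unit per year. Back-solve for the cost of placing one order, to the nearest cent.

The basic EOQ model gives Q* = √(2DS/H); rearrange for the unknown.
From Q* = √(2DS/H): S = Q*²H / (2D) = 1,100² × 1.18 / (2 × 24,890) = 28.6822.

S ≈ £28.68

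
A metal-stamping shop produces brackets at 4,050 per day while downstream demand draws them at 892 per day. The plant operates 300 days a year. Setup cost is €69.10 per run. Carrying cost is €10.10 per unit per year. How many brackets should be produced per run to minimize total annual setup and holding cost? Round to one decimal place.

Q* ≈ 2,167.0 brackets

Annual demand D = 892 × 300 = 267,600.
Production build-up factor (1 − d/p) = 1 − 892/4,050 = 0.7798.
Q* = √(2DS / (H(1 − d/p))) = √(2 × 267,600 × 69.1 / (10.1 × 0.7798)).
= √(36,982,320 / 7.8755) ≈ 2166.995.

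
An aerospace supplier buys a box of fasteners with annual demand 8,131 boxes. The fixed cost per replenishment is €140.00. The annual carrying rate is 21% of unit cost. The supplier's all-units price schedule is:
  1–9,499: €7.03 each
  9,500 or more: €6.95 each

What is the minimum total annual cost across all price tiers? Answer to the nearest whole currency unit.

Holding cost per unit per year at price C is H = 0.21·C.
Evaluate total cost at each tier's feasible EOQ or, if the EOQ is below the tier, at the tier's minimum quantity.
EOQ at €7.03 = 1241.8 (feasible in tier 1): TC = 8,131×€7.03 + (8,131/1241.8)×140 + (1241.8/2)×0.21×€7.03 = €58,994.25.
EOQ at €6.95 = 1249.0 < 9500, so use break Q=9500: TC = 8,131×€6.95 + (8,131/9500.0)×140 + (9500.0/2)×0.21×€6.95 = €63,562.90.
Lowest total cost among the candidates is at Q = 1241.8.

TC* ≈ €58,994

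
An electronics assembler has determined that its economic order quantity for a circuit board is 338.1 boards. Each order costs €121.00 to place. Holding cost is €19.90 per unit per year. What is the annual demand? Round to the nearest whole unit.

The basic EOQ model gives Q* = √(2DS/H); rearrange for the unknown.
From Q* = √(2DS/H): D = Q*²H / (2S) = 338.1² × 19.9 / (2 × 121) = 9400.004.

D ≈ 9,400 boards per year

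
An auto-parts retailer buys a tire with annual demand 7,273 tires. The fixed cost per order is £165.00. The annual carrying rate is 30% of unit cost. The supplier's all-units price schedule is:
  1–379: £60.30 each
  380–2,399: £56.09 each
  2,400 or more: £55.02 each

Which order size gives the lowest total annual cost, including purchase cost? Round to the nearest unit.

Holding cost per unit per year at price C is H = 0.30·C.
Evaluate total cost at each tier's feasible EOQ or, if the EOQ is below the tier, at the tier's minimum quantity.
EOQ at £60.30 = 364.2 (feasible in tier 1): TC = 7,273×£60.30 + (7,273/364.2)×165 + (364.2/2)×0.30×£60.30 = £445,151.11.
EOQ at £56.09 = 377.7 < 380, so use break Q=380: TC = 7,273×£56.09 + (7,273/380.0)×165 + (380.0/2)×0.30×£56.09 = £414,297.71.
EOQ at £55.02 = 381.3 < 2400, so use break Q=2400: TC = 7,273×£55.02 + (7,273/2400.0)×165 + (2400.0/2)×0.30×£55.02 = £420,467.68.
Lowest total cost is £414,297.71 at Q = 380.0.

Q* ≈ 380 tires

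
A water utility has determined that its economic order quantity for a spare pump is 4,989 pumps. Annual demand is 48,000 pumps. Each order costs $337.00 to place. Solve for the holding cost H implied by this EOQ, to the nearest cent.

Invert the EOQ relation Q*² = 2DS/H.
From Q* = √(2DS/H): H = 2DS / Q*² = 2 × 48,000 × 337 / 4,989² = 1.2998.

H ≈ $1.30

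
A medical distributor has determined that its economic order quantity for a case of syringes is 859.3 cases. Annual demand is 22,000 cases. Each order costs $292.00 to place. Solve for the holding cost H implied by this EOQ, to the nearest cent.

Squaring Q* = √(2DS/H) gives Q*² = 2DS/H.
From Q* = √(2DS/H): H = 2DS / Q*² = 2 × 22,000 × 292 / 859.3² = 17.3999.

H ≈ $17.40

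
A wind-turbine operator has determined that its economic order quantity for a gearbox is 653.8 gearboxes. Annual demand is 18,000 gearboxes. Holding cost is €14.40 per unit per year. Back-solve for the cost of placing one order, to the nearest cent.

S ≈ €170.98

Squaring Q* = √(2DS/H) gives Q*² = 2DS/H.
From Q* = √(2DS/H): S = Q*²H / (2D) = 653.8² × 14.4 / (2 × 18,000) = 170.9818.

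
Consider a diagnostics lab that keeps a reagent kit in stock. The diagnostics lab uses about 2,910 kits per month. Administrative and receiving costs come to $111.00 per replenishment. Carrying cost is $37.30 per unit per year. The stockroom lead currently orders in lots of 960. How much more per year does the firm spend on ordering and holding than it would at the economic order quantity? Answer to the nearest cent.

Extra cost ≈ $4,936.96 per year

Annual demand D = 2,910 × 12 = 34,920.
EOQ = √(2DS/H) = √(2 × 34,920 × 111 / 37.3) ≈ 455.89.
Cost at Q* = (D/Q*)S + (Q*/2)H = √(2DSH) ≈ $17,004.66.
Cost at Q = 960: (34,920/960)×111 + (960/2)×37.3 = $4,037.62 + $17,904.00 = $21,941.62.
Excess = $21,941.62 − $17,004.66 = $4,936.96.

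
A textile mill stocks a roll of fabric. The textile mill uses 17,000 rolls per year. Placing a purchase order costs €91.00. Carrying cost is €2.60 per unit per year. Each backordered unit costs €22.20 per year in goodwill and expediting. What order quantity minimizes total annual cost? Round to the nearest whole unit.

With planned backorders, Q* = √(2DS/H) · √((H+B)/B).
√(2DS/H) = √(2 × 17,000 × 91 / 2.6) = 1090.871.
√((H+B)/B) = √((2.6+22.2)/22.2) = 1.0569.
Q* ≈ 1152.983.

Q* ≈ 1,153 rolls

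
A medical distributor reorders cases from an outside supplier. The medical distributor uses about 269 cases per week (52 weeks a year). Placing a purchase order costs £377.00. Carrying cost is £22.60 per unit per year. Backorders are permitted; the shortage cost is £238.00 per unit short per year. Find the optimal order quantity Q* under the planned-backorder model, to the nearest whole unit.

Annual demand D = 269 × 52 = 13,988.
With planned backorders, Q* = √(2DS/H) · √((H+B)/B).
√(2DS/H) = √(2 × 13,988 × 377 / 22.6) = 683.139.
√((H+B)/B) = √((22.6+238)/238) = 1.0464.
Q* ≈ 714.839.

Q* ≈ 715 cases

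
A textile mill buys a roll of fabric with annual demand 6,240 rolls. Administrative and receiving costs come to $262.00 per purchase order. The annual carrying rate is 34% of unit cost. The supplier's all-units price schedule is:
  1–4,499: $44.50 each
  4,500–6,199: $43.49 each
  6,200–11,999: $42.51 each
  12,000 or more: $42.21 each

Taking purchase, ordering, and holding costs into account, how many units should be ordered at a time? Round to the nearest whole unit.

Q* ≈ 465 rolls

Holding cost per unit per year at price C is H = 0.34·C.
For each price level, check whether its EOQ is feasible; otherwise the best quantity at that price is the breakpoint.
EOQ at $44.50 = 464.9 (feasible in tier 1): TC = 6,240×$44.50 + (6,240/464.9)×262 + (464.9/2)×0.34×$44.50 = $284,713.60.
EOQ at $43.49 = 470.2 < 4500, so use break Q=4500: TC = 6,240×$43.49 + (6,240/4500.0)×262 + (4500.0/2)×0.34×$43.49 = $305,010.76.
EOQ at $42.51 = 475.6 < 6200, so use break Q=6200: TC = 6,240×$42.51 + (6,240/6200.0)×262 + (6200.0/2)×0.34×$42.51 = $310,331.63.
EOQ at $42.21 = 477.3 < 12000, so use break Q=12000: TC = 6,240×$42.21 + (6,240/12000.0)×262 + (12000.0/2)×0.34×$42.21 = $349,635.04.
Lowest total cost is $284,713.60 at Q = 464.9.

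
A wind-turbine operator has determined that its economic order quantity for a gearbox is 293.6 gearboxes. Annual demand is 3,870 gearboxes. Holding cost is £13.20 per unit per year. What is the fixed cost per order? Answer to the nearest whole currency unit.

S ≈ £147

Squaring Q* = √(2DS/H) gives Q*² = 2DS/H.
From Q* = √(2DS/H): S = Q*²H / (2D) = 293.6² × 13.2 / (2 × 3,870) = 147.0094.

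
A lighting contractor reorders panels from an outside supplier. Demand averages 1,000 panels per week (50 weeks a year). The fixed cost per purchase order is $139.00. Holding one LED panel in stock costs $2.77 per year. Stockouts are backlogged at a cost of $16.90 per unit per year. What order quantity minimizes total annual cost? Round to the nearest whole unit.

Annual demand D = 1,000 × 50 = 50,000.
With planned backorders, Q* = √(2DS/H) · √((H+B)/B).
√(2DS/H) = √(2 × 50,000 × 139 / 2.77) = 2240.101.
√((H+B)/B) = √((2.77+16.9)/16.9) = 1.0788.
Q* ≈ 2416.720.

Q* ≈ 2,417 panels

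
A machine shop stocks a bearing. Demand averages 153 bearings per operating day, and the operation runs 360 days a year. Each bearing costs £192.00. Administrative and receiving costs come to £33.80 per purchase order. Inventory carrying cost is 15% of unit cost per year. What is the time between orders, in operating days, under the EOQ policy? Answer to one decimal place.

T ≈ 2.4 days

Annual demand D = 153 × 360 = 55,080.
Holding cost H = 0.15 × £192.00 = £28.8000 per unit per year.
The optimal lot size = √(2DS/H) = √(2 × 55,080 × 33.8 / 28.8) ≈ 359.56.
Cycle time = Q*/D × 360 = 359.56 / 55,080 × 360 ≈ 2.350 days.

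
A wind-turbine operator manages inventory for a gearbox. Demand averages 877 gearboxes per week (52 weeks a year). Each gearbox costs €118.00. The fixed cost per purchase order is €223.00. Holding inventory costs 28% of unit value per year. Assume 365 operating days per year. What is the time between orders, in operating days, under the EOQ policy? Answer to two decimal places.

Annual demand D = 877 × 52 = 45,604.
Holding cost H = 0.28 × €118.00 = €33.0400 per unit per year.
The optimal lot size = √(2DS/H) = √(2 × 45,604 × 223 / 33.04) ≈ 784.60.
Cycle time = Q*/D × 365 = 784.60 / 45,604 × 365 ≈ 6.280 days.

T ≈ 6.28 days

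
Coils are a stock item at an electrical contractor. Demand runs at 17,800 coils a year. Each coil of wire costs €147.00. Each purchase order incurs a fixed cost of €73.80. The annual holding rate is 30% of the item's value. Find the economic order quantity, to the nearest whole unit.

Q* ≈ 244 coils

Holding cost H = 0.30 × €147.00 = €44.1000 per unit per year.
EOQ = √(2DS / H) = √(2 × 17,800 × 73.8 / 44.1).
= √(2,627,280 / 44.1) = √59,575.5102 ≈ 244.081.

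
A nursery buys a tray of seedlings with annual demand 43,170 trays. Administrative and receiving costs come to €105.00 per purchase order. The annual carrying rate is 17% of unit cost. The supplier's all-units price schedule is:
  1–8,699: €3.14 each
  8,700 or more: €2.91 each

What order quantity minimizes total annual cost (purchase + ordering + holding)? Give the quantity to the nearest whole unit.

Q* ≈ 8,700 trays

Holding cost per unit per year at price C is H = 0.17·C.
For each price level, check whether its EOQ is feasible; otherwise the best quantity at that price is the breakpoint.
EOQ at €3.14 = 4121.1 (feasible in tier 1): TC = 43,170×€3.14 + (43,170/4121.1)×105 + (4121.1/2)×0.17×€3.14 = €137,753.63.
EOQ at €2.91 = 4280.8 < 8700, so use break Q=8700: TC = 43,170×€2.91 + (43,170/8700.0)×105 + (8700.0/2)×0.17×€2.91 = €128,297.66.
Lowest total cost is €128,297.66 at Q = 8700.0.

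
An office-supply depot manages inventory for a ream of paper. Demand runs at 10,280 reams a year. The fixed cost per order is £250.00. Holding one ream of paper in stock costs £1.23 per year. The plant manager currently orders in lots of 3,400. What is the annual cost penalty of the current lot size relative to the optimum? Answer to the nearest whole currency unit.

Extra cost ≈ £332 per year

EOQ = √(2DS/H) = √(2 × 10,280 × 250 / 1.23) ≈ 2044.23.
Cost at Q* = (D/Q*)S + (Q*/2)H = √(2DSH) ≈ £2,514.40.
Cost at Q = 3,400: (10,280/3,400)×250 + (3,400/2)×1.23 = £755.88 + £2,091.00 = £2,846.88.
Excess = £2,846.88 − £2,514.40 = £332.48.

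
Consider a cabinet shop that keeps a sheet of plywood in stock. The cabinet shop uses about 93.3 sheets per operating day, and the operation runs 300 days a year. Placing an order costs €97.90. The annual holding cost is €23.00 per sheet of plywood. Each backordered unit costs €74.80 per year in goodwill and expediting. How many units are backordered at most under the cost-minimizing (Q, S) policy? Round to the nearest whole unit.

Annual demand D = 93.3 × 300 = 27,990.
With planned backorders, Q* = √(2DS/H) · √((H+B)/B).
√(2DS/H) = √(2 × 27,990 × 97.9 / 23) = 488.139.
√((H+B)/B) = √((23+74.8)/74.8) = 1.1435.
Q* ≈ 558.165.
S* = Q* · H/(H+B) = 558.165 × 23/97.8 ≈ 131.266.

S* ≈ 131 sheets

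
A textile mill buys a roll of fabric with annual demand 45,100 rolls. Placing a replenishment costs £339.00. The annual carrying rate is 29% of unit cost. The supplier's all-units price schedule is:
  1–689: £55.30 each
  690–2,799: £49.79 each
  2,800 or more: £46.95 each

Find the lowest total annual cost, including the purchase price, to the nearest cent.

Holding cost per unit per year at price C is H = 0.29·C.
For each price level, check whether its EOQ is feasible; otherwise the best quantity at that price is the breakpoint.
Tier 1 (£55.30): EOQ = 1380.8 exceeds tier's upper bound 689, so this tier is dominated.
EOQ at £49.79 = 1455.2 (feasible in tier 2): TC = 45,100×£49.79 + (45,100/1455.2)×339 + (1455.2/2)×0.29×£49.79 = £2,266,541.28.
EOQ at £46.95 = 1498.6 < 2800, so use break Q=2800: TC = 45,100×£46.95 + (45,100/2800.0)×339 + (2800.0/2)×0.29×£46.95 = £2,141,967.02.
Lowest total cost among the candidates is at Q = 2800.0.

TC* ≈ £2,141,967.02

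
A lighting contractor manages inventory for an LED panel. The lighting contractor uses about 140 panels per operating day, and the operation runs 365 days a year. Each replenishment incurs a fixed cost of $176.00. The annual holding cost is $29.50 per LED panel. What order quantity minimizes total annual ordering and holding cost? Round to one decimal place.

Q* ≈ 780.9 panels

Annual demand D = 140 × 365 = 51,100.
EOQ = √(2DS / H) = √(2 × 51,100 × 176 / 29.5).
= √(17,987,200 / 29.5) = √609,735.5932 ≈ 780.856.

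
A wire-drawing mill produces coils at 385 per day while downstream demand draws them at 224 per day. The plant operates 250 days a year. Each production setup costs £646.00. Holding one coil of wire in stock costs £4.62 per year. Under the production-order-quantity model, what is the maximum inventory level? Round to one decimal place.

I_max ≈ 2,559.1 coils

Annual demand D = 224 × 250 = 56,000.
Production build-up factor (1 − d/p) = 1 − 224/385 = 0.4182.
Q* = √(2DS / (H(1 − d/p))) = √(2 × 56,000 × 646 / (4.62 × 0.4182)).
= √(72,352,000 / 1.932) ≈ 6119.581.
Maximum inventory = Q*(1 − d/p) = 6119.581 × 0.4182 ≈ 2559.098.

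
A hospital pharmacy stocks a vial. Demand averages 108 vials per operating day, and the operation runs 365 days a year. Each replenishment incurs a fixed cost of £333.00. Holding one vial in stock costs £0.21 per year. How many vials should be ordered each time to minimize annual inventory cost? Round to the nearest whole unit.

Annual demand D = 108 × 365 = 39,420.
EOQ = √(2DS / H) = √(2 × 39,420 × 333 / 0.21).
= √(26,253,720 / 0.21) = √125,017,714.2857 ≈ 11181.132.

Q* ≈ 11,181 vials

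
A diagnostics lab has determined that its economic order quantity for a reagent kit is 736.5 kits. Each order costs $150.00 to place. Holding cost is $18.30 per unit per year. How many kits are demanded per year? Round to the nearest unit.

D ≈ 33,088 kits per year

The basic EOQ model gives Q* = √(2DS/H); rearrange for the unknown.
From Q* = √(2DS/H): D = Q*²H / (2S) = 736.5² × 18.3 / (2 × 150) = 33088.367.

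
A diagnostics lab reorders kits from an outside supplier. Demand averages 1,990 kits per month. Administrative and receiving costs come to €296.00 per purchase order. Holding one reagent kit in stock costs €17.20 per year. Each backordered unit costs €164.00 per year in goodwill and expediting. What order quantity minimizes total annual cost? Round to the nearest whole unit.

Annual demand D = 1,990 × 12 = 23,880.
With planned backorders, Q* = √(2DS/H) · √((H+B)/B).
√(2DS/H) = √(2 × 23,880 × 296 / 17.2) = 906.596.
√((H+B)/B) = √((17.2+164)/164) = 1.0511.
Q* ≈ 952.952.

Q* ≈ 953 kits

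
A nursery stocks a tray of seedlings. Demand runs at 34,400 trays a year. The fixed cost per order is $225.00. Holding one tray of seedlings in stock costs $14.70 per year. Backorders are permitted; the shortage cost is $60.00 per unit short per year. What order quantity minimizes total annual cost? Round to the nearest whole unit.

Q* ≈ 1,145 trays

With planned backorders, Q* = √(2DS/H) · √((H+B)/B).
√(2DS/H) = √(2 × 34,400 × 225 / 14.7) = 1026.188.
√((H+B)/B) = √((14.7+60)/60) = 1.1158.
Q* ≈ 1145.016.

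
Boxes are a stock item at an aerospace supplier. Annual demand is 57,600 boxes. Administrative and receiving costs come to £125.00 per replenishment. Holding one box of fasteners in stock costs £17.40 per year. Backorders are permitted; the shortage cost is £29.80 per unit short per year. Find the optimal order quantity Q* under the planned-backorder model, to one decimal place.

Q* ≈ 1,144.9 boxes

With planned backorders, Q* = √(2DS/H) · √((H+B)/B).
√(2DS/H) = √(2 × 57,600 × 125 / 17.4) = 909.718.
√((H+B)/B) = √((17.4+29.8)/29.8) = 1.2585.
Q* ≈ 1144.905.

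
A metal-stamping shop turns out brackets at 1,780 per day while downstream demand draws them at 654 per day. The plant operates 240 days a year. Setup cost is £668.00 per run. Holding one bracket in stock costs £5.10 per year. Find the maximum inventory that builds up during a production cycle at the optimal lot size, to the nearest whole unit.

I_max ≈ 5,100 brackets

Annual demand D = 654 × 240 = 156,960.
Production build-up factor (1 − d/p) = 1 − 654/1,780 = 0.6326.
Q* = √(2DS / (H(1 − d/p))) = √(2 × 156,960 × 668 / (5.1 × 0.6326)).
= √(209,698,560 / 3.2262) ≈ 8062.198.
Maximum inventory = Q*(1 − d/p) = 8062.198 × 0.6326 ≈ 5100.019.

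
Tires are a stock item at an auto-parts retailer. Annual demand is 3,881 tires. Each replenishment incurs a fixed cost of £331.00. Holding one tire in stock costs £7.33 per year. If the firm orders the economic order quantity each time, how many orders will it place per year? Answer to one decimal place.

N ≈ 6.6 orders per year

The optimal lot size = √(2DS/H) = √(2 × 3,881 × 331 / 7.33) ≈ 592.04.
Orders per year = D / Q* = 3,881 / 592.04 ≈ 6.555.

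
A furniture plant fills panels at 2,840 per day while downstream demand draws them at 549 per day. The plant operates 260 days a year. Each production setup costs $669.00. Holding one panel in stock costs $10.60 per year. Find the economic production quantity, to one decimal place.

Q* ≈ 4,726.0 panels

Annual demand D = 549 × 260 = 142,740.
Production build-up factor (1 − d/p) = 1 − 549/2,840 = 0.8067.
Q* = √(2DS / (H(1 − d/p))) = √(2 × 142,740 × 669 / (10.6 × 0.8067)).
= √(190,986,120 / 8.5509) ≈ 4726.010.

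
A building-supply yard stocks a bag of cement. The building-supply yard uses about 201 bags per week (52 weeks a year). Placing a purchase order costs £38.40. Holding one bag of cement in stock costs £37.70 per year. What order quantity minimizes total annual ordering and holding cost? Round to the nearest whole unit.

Annual demand D = 201 × 52 = 10,452.
EOQ = √(2DS / H) = √(2 × 10,452 × 38.4 / 37.7).
= √(802,713.6 / 37.7) = √21,292.1379 ≈ 145.918.

Q* ≈ 146 bags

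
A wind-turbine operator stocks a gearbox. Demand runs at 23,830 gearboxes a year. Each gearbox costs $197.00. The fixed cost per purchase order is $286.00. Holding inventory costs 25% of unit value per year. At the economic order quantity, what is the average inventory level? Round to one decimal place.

Holding cost H = 0.25 × $197.00 = $49.2500 per unit per year.
The optimal lot size = √(2DS/H) = √(2 × 23,830 × 286 / 49.25) ≈ 526.09.
Average inventory = Q*/2 ≈ 526.09 / 2 = 263.043.

Average inventory ≈ 263.0 gearboxes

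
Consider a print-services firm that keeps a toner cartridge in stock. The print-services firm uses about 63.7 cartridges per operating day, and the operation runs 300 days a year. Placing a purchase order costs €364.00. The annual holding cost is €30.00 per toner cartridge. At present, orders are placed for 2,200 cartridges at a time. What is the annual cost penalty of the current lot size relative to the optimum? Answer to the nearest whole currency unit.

Annual demand D = 63.7 × 300 = 19,110.
EOQ = √(2DS/H) = √(2 × 19,110 × 364 / 30) ≈ 680.98.
Cost at Q* = (D/Q*)S + (Q*/2)H = √(2DSH) ≈ €20,429.45.
Cost at Q = 2,200: (19,110/2,200)×364 + (2,200/2)×30 = €3,161.84 + €33,000.00 = €36,161.84.
Excess = €36,161.84 − €20,429.45 = €15,732.39.

Extra cost ≈ €15,732 per year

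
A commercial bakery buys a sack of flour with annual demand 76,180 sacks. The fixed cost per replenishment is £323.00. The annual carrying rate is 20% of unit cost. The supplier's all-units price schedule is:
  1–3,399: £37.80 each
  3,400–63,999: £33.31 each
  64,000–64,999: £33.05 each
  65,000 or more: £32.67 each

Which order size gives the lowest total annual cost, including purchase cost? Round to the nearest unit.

Q* ≈ 3,400 sacks

Holding cost per unit per year at price C is H = 0.20·C.
Evaluate total cost at each tier's feasible EOQ or, if the EOQ is below the tier, at the tier's minimum quantity.
EOQ at £37.80 = 2551.4 (feasible in tier 1): TC = 76,180×£37.80 + (76,180/2551.4)×323 + (2551.4/2)×0.20×£37.80 = £2,898,892.46.
EOQ at £33.31 = 2717.9 < 3400, so use break Q=3400: TC = 76,180×£33.31 + (76,180/3400.0)×323 + (3400.0/2)×0.20×£33.31 = £2,556,118.30.
EOQ at £33.05 = 2728.6 < 64000, so use break Q=64000: TC = 76,180×£33.05 + (76,180/64000.0)×323 + (64000.0/2)×0.20×£33.05 = £2,729,653.47.
EOQ at £32.67 = 2744.4 < 65000, so use break Q=65000: TC = 76,180×£32.67 + (76,180/65000.0)×323 + (65000.0/2)×0.20×£32.67 = £2,701,534.16.
Lowest total cost is £2,556,118.30 at Q = 3400.0.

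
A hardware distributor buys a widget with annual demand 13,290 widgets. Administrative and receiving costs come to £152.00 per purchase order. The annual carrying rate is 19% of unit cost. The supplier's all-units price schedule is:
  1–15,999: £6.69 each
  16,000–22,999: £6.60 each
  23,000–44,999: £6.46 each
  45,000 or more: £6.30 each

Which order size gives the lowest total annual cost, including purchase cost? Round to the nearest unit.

Holding cost per unit per year at price C is H = 0.19·C.
Candidates are each tier's EOQ (if it falls in that tier) and each price-break quantity.
EOQ at £6.69 = 1782.8 (feasible in tier 1): TC = 13,290×£6.69 + (13,290/1782.8)×152 + (1782.8/2)×0.19×£6.69 = £91,176.25.
EOQ at £6.60 = 1794.9 < 16000, so use break Q=16000: TC = 13,290×£6.60 + (13,290/16000.0)×152 + (16000.0/2)×0.19×£6.60 = £97,872.26.
EOQ at £6.46 = 1814.3 < 23000, so use break Q=23000: TC = 13,290×£6.46 + (13,290/23000.0)×152 + (23000.0/2)×0.19×£6.46 = £100,056.33.
EOQ at £6.30 = 1837.2 < 45000, so use break Q=45000: TC = 13,290×£6.30 + (13,290/45000.0)×152 + (45000.0/2)×0.19×£6.30 = £110,704.39.
Lowest total cost is £91,176.25 at Q = 1782.8.

Q* ≈ 1,783 widgets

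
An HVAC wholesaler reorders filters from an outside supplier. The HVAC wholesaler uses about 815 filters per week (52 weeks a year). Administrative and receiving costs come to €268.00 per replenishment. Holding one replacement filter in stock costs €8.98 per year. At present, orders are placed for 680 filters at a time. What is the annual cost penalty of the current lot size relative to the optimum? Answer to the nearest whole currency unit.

Extra cost ≈ €5,474 per year

Annual demand D = 815 × 52 = 42,380.
EOQ = √(2DS/H) = √(2 × 42,380 × 268 / 8.98) ≈ 1590.47.
Cost at Q* = (D/Q*)S + (Q*/2)H = √(2DSH) ≈ €14,282.39.
Cost at Q = 680: (42,380/680)×268 + (680/2)×8.98 = €16,702.71 + €3,053.20 = €19,755.91.
Excess = €19,755.91 − €14,282.39 = €5,473.51.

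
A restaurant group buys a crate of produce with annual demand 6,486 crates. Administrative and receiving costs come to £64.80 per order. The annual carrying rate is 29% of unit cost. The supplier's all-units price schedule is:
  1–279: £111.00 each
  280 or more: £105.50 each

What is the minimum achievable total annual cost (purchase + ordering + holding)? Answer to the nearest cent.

Holding cost per unit per year at price C is H = 0.29·C.
Evaluate total cost at each tier's feasible EOQ or, if the EOQ is below the tier, at the tier's minimum quantity.
EOQ at £111.00 = 161.6 (feasible in tier 1): TC = 6,486×£111.00 + (6,486/161.6)×64.8 + (161.6/2)×0.29×£111.00 = £725,147.77.
EOQ at £105.50 = 165.8 < 280, so use break Q=280: TC = 6,486×£105.50 + (6,486/280.0)×64.8 + (280.0/2)×0.29×£105.50 = £690,057.35.
Lowest total cost among the candidates is at Q = 280.0.

TC* ≈ £690,057.35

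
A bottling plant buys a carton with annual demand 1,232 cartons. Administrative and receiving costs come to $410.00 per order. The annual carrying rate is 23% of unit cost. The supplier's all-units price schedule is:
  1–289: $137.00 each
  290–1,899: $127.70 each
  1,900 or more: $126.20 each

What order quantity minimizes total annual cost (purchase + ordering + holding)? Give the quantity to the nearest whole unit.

Holding cost per unit per year at price C is H = 0.23·C.
Candidates are each tier's EOQ (if it falls in that tier) and each price-break quantity.
EOQ at $137.00 = 179.1 (feasible in tier 1): TC = 1,232×$137.00 + (1,232/179.1)×410 + (179.1/2)×0.23×$137.00 = $174,426.04.
EOQ at $127.70 = 185.5 < 290, so use break Q=290: TC = 1,232×$127.70 + (1,232/290.0)×410 + (290.0/2)×0.23×$127.70 = $163,326.99.
EOQ at $126.20 = 186.6 < 1900, so use break Q=1900: TC = 1,232×$126.20 + (1,232/1900.0)×410 + (1900.0/2)×0.23×$126.20 = $183,318.95.
Lowest total cost is $163,326.99 at Q = 290.0.

Q* ≈ 290 cartons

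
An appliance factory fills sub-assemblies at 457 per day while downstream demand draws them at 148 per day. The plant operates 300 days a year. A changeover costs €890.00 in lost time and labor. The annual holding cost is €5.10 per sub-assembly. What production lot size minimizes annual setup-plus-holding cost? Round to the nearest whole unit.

Q* ≈ 4,787 sub-assemblies

Annual demand D = 148 × 300 = 44,400.
Production build-up factor (1 − d/p) = 1 − 148/457 = 0.6761.
Q* = √(2DS / (H(1 − d/p))) = √(2 × 44,400 × 890 / (5.1 × 0.6761)).
= √(79,032,000 / 3.4484) ≈ 4787.351.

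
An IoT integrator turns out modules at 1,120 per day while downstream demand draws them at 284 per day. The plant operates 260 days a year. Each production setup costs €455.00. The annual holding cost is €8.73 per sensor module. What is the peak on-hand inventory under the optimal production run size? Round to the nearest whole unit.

Annual demand D = 284 × 260 = 73,840.
Production build-up factor (1 − d/p) = 1 − 284/1,120 = 0.7464.
Q* = √(2DS / (H(1 − d/p))) = √(2 × 73,840 × 455 / (8.73 × 0.7464)).
= √(67,194,400 / 6.5163) ≈ 3211.185.
Maximum inventory = Q*(1 − d/p) = 3211.185 × 0.7464 ≈ 2396.920.

I_max ≈ 2,397 modules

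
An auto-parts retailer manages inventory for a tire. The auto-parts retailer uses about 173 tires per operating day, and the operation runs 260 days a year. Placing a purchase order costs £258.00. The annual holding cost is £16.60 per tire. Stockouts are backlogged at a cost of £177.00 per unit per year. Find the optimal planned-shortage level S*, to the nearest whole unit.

S* ≈ 106 tires

Annual demand D = 173 × 260 = 44,980.
With planned backorders, Q* = √(2DS/H) · √((H+B)/B).
√(2DS/H) = √(2 × 44,980 × 258 / 16.6) = 1182.444.
√((H+B)/B) = √((16.6+177)/177) = 1.0458.
Q* ≈ 1236.649.
S* = Q* · H/(H+B) = 1236.649 × 16.6/193.6 ≈ 106.035.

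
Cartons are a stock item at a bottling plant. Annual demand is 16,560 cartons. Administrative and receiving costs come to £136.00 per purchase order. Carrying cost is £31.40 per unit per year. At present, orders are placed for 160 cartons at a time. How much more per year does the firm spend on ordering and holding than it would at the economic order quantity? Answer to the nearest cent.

EOQ = √(2DS/H) = √(2 × 16,560 × 136 / 31.4) ≈ 378.75.
Cost at Q* = (D/Q*)S + (Q*/2)H = √(2DSH) ≈ £11,892.67.
Cost at Q = 160: (16,560/160)×136 + (160/2)×31.4 = £14,076.00 + £2,512.00 = £16,588.00.
Excess = £16,588.00 − £11,892.67 = £4,695.33.

Extra cost ≈ £4,695.33 per year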